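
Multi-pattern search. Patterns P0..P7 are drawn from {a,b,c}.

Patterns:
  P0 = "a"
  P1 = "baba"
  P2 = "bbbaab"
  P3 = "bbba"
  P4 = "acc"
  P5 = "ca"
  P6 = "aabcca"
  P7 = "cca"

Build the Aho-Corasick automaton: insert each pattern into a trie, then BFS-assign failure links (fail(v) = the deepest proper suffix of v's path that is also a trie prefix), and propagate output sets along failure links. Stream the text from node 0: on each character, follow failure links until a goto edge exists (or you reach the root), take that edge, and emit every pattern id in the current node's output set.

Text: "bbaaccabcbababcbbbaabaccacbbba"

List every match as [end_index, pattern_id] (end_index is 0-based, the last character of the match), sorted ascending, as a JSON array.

Construct AC machine:
Trie nodes:
  n0 'ε': a→1 b→2 c→13
  n1 'a': a→15 c→11  [P0 ends]
  n2 'b': a→3 b→6
  n3 'ba': b→4
  n4 'bab': a→5
  n5 'baba': ·  [P1 ends]
  n6 'bb': b→7
  n7 'bbb': a→8
  n8 'bbba': a→9  [P3 ends]
  n9 'bbbaa': b→10
  n10 'bbbaab': ·  [P2 ends]
  n11 'ac': c→12
  n12 'acc': ·  [P4 ends]
  n13 'c': a→14 c→20
  n14 'ca': ·  [P5 ends]
  n15 'aa': b→16
  n16 'aab': c→17
  n17 'aabc': c→18
  n18 'aabcc': a→19
  n19 'aabcca': ·  [P6 ends]
  n20 'cc': a→21
  n21 'cca': ·  [P7 ends]

BFS fail/out derivation:
  fail(1) 'a': from fail(0)=0 chase 'a': 0 ⇒ 0;  out={0}∪out(0)={0}
  fail(2) 'b': from fail(0)=0 chase 'b': 0 ⇒ 0;  out=∅∪out(0)=∅
  fail(13) 'c': from fail(0)=0 chase 'c': 0 ⇒ 0;  out=∅∪out(0)=∅
  fail(3) 'ba': from fail(2)=0 chase 'a': 0 ⇒ 1;  out=∅∪out(1)={0}
  fail(6) 'bb': from fail(2)=0 chase 'b': 0 ⇒ 2;  out=∅∪out(2)=∅
  fail(11) 'ac': from fail(1)=0 chase 'c': 0 ⇒ 13;  out=∅∪out(13)=∅
  fail(14) 'ca': from fail(13)=0 chase 'a': 0 ⇒ 1;  out={5}∪out(1)={0,5}
  fail(15) 'aa': from fail(1)=0 chase 'a': 0 ⇒ 1;  out=∅∪out(1)={0}
  fail(20) 'cc': from fail(13)=0 chase 'c': 0 ⇒ 13;  out=∅∪out(13)=∅
  fail(4) 'bab': from fail(3)=1 chase 'b': 1→0 ⇒ 2;  out=∅∪out(2)=∅
  fail(7) 'bbb': from fail(6)=2 chase 'b': 2 ⇒ 6;  out=∅∪out(6)=∅
  fail(12) 'acc': from fail(11)=13 chase 'c': 13 ⇒ 20;  out={4}∪out(20)={4}
  fail(16) 'aab': from fail(15)=1 chase 'b': 1→0 ⇒ 2;  out=∅∪out(2)=∅
  fail(21) 'cca': from fail(20)=13 chase 'a': 13 ⇒ 14;  out={7}∪out(14)={0,5,7}
  fail(5) 'baba': from fail(4)=2 chase 'a': 2 ⇒ 3;  out={1}∪out(3)={0,1}
  fail(8) 'bbba': from fail(7)=6 chase 'a': 6→2 ⇒ 3;  out={3}∪out(3)={0,3}
  fail(17) 'aabc': from fail(16)=2 chase 'c': 2→0 ⇒ 13;  out=∅∪out(13)=∅
  fail(9) 'bbbaa': from fail(8)=3 chase 'a': 3→1 ⇒ 15;  out=∅∪out(15)={0}
  fail(18) 'aabcc': from fail(17)=13 chase 'c': 13 ⇒ 20;  out=∅∪out(20)=∅
  fail(10) 'bbbaab': from fail(9)=15 chase 'b': 15 ⇒ 16;  out={2}∪out(16)={2}
  fail(19) 'aabcca': from fail(18)=20 chase 'a': 20 ⇒ 21;  out={6}∪out(21)={0,5,6,7}

Scan:
[0] read 'b'  n0⇒n2
[1] read 'b'  n2⇒n6
[2] read 'a'  n6⇒n3 ·f  → match P0@[2:2]
[3] read 'a'  n3⇒n15 ·f  → match P0@[3:3]
[4] read 'c'  n15⇒n11 ·f
[5] read 'c'  n11⇒n12  → match P4@[3:5]
[6] read 'a'  n12⇒n21 ·f  → match P0@[6:6],P5@[5:6],P7@[4:6]
[7] read 'b'  n21⇒n2 ·f
[8] read 'c'  n2⇒n13 ·f
[9] read 'b'  n13⇒n2 ·f
[10] read 'a'  n2⇒n3  → match P0@[10:10]
[11] read 'b'  n3⇒n4
[12] read 'a'  n4⇒n5  → match P0@[12:12],P1@[9:12]
[13] read 'b'  n5⇒n4 ·f
[14] read 'c'  n4⇒n13 ·f
[15] read 'b'  n13⇒n2 ·f
[16] read 'b'  n2⇒n6
[17] read 'b'  n6⇒n7
[18] read 'a'  n7⇒n8  → match P0@[18:18],P3@[15:18]
[19] read 'a'  n8⇒n9  → match P0@[19:19]
[20] read 'b'  n9⇒n10  → match P2@[15:20]
[21] read 'a'  n10⇒n3 ·f  → match P0@[21:21]
[22] read 'c'  n3⇒n11 ·f
[23] read 'c'  n11⇒n12  → match P4@[21:23]
[24] read 'a'  n12⇒n21 ·f  → match P0@[24:24],P5@[23:24],P7@[22:24]
[25] read 'c'  n21⇒n11 ·f
[26] read 'b'  n11⇒n2 ·f
[27] read 'b'  n2⇒n6
[28] read 'b'  n6⇒n7
[29] read 'a'  n7⇒n8  → match P0@[29:29],P3@[26:29]

All matches (sorted): [[2,0],[3,0],[5,4],[6,0],[6,5],[6,7],[10,0],[12,0],[12,1],[18,0],[18,3],[19,0],[20,2],[21,0],[23,4],[24,0],[24,5],[24,7],[29,0],[29,3]]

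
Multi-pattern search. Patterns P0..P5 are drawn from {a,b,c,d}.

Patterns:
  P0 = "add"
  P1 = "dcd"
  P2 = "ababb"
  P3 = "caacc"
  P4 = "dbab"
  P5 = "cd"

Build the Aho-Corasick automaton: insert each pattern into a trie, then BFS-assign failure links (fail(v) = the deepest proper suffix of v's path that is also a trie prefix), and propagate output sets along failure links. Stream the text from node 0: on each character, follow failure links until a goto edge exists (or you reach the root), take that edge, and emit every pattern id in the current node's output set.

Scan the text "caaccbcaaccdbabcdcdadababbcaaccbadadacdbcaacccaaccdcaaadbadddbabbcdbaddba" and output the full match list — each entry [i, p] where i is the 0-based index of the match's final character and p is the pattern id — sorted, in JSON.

Construct AC machine:
Trie (insert patterns):
  0='ε' goto a→1 c→11 d→4
  1='a' goto b→7 d→2
  2='ad' goto d→3
  3='add' goto ·  [P0 ends]
  4='d' goto b→16 c→5
  5='dc' goto d→6
  6='dcd' goto ·  [P1 ends]
  7='ab' goto a→8
  8='aba' goto b→9
  9='abab' goto b→10
  10='ababb' goto ·  [P2 ends]
  11='c' goto a→12 d→19
  12='ca' goto a→13
  13='caa' goto c→14
  14='caac' goto c→15
  15='caacc' goto ·  [P3 ends]
  16='db' goto a→17
  17='dba' goto b→18
  18='dbab' goto ·  [P4 ends]
  19='cd' goto ·  [P5 ends]

BFS fail/out derivation:
  fail(1) 'a': from fail(0)=0 chase 'a': 0 ⇒ 0;  out=∅∪out(0)=∅
  fail(4) 'd': from fail(0)=0 chase 'd': 0 ⇒ 0;  out=∅∪out(0)=∅
  fail(11) 'c': from fail(0)=0 chase 'c': 0 ⇒ 0;  out=∅∪out(0)=∅
  fail(2) 'ad': from fail(1)=0 chase 'd': 0 ⇒ 4;  out=∅∪out(4)=∅
  fail(5) 'dc': from fail(4)=0 chase 'c': 0 ⇒ 11;  out=∅∪out(11)=∅
  fail(7) 'ab': from fail(1)=0 chase 'b': 0 ⇒ 0;  out=∅∪out(0)=∅
  fail(12) 'ca': from fail(11)=0 chase 'a': 0 ⇒ 1;  out=∅∪out(1)=∅
  fail(16) 'db': from fail(4)=0 chase 'b': 0 ⇒ 0;  out=∅∪out(0)=∅
  fail(19) 'cd': from fail(11)=0 chase 'd': 0 ⇒ 4;  out={5}∪out(4)={5}
  fail(3) 'add': from fail(2)=4 chase 'd': 4→0 ⇒ 4;  out={0}∪out(4)={0}
  fail(6) 'dcd': from fail(5)=11 chase 'd': 11 ⇒ 19;  out={1}∪out(19)={1,5}
  fail(8) 'aba': from fail(7)=0 chase 'a': 0 ⇒ 1;  out=∅∪out(1)=∅
  fail(13) 'caa': from fail(12)=1 chase 'a': 1→0 ⇒ 1;  out=∅∪out(1)=∅
  fail(17) 'dba': from fail(16)=0 chase 'a': 0 ⇒ 1;  out=∅∪out(1)=∅
  fail(9) 'abab': from fail(8)=1 chase 'b': 1 ⇒ 7;  out=∅∪out(7)=∅
  fail(14) 'caac': from fail(13)=1 chase 'c': 1→0 ⇒ 11;  out=∅∪out(11)=∅
  fail(18) 'dbab': from fail(17)=1 chase 'b': 1 ⇒ 7;  out={4}∪out(7)={4}
  fail(10) 'ababb': from fail(9)=7 chase 'b': 7→0 ⇒ 0;  out={2}∪out(0)={2}
  fail(15) 'caacc': from fail(14)=11 chase 'c': 11→0 ⇒ 11;  out={3}∪out(11)={3}

Text stream:
[0] read 'c'  n0⇒n11
[1] read 'a'  n11⇒n12
[2] read 'a'  n12⇒n13
[3] read 'c'  n13⇒n14
[4] read 'c'  n14⇒n15  → match P3@[0:4]
[5] read 'b'  n15⇒n0 ·f
[6] read 'c'  n0⇒n11
[7] read 'a'  n11⇒n12
[8] read 'a'  n12⇒n13
[9] read 'c'  n13⇒n14
[10] read 'c'  n14⇒n15  → match P3@[6:10]
[11] read 'd'  n15⇒n19 ·f  → match P5@[10:11]
[12] read 'b'  n19⇒n16 ·f
[13] read 'a'  n16⇒n17
[14] read 'b'  n17⇒n18  → match P4@[11:14]
[15] read 'c'  n18⇒n11 ·f
[16] read 'd'  n11⇒n19  → match P5@[15:16]
[17] read 'c'  n19⇒n5 ·f
[18] read 'd'  n5⇒n6  → match P1@[16:18],P5@[17:18]
[19] read 'a'  n6⇒n1 ·f
[20] read 'd'  n1⇒n2
[21] read 'a'  n2⇒n1 ·f
[22] read 'b'  n1⇒n7
[23] read 'a'  n7⇒n8
[24] read 'b'  n8⇒n9
[25] read 'b'  n9⇒n10  → match P2@[21:25]
[26] read 'c'  n10⇒n11 ·f
[27] read 'a'  n11⇒n12
[28] read 'a'  n12⇒n13
[29] read 'c'  n13⇒n14
[30] read 'c'  n14⇒n15  → match P3@[26:30]
[31] read 'b'  n15⇒n0 ·f
[32] read 'a'  n0⇒n1
[33] read 'd'  n1⇒n2
[34] read 'a'  n2⇒n1 ·f
[35] read 'd'  n1⇒n2
[36] read 'a'  n2⇒n1 ·f
[37] read 'c'  n1⇒n11 ·f
[38] read 'd'  n11⇒n19  → match P5@[37:38]
[39] read 'b'  n19⇒n16 ·f
[40] read 'c'  n16⇒n11 ·f
[41] read 'a'  n11⇒n12
[42] read 'a'  n12⇒n13
[43] read 'c'  n13⇒n14
[44] read 'c'  n14⇒n15  → match P3@[40:44]
[45] read 'c'  n15⇒n11 ·f
[46] read 'a'  n11⇒n12
[47] read 'a'  n12⇒n13
[48] read 'c'  n13⇒n14
[49] read 'c'  n14⇒n15  → match P3@[45:49]
[50] read 'd'  n15⇒n19 ·f  → match P5@[49:50]
[51] read 'c'  n19⇒n5 ·f
[52] read 'a'  n5⇒n12 ·f
[53] read 'a'  n12⇒n13
[54] read 'a'  n13⇒n1 ·f
[55] read 'd'  n1⇒n2
[56] read 'b'  n2⇒n16 ·f
[57] read 'a'  n16⇒n17
[58] read 'd'  n17⇒n2 ·f
[59] read 'd'  n2⇒n3  → match P0@[57:59]
[60] read 'd'  n3⇒n4 ·f
[61] read 'b'  n4⇒n16
[62] read 'a'  n16⇒n17
[63] read 'b'  n17⇒n18  → match P4@[60:63]
[64] read 'b'  n18⇒n0 ·f
[65] read 'c'  n0⇒n11
[66] read 'd'  n11⇒n19  → match P5@[65:66]
[67] read 'b'  n19⇒n16 ·f
[68] read 'a'  n16⇒n17
[69] read 'd'  n17⇒n2 ·f
[70] read 'd'  n2⇒n3  → match P0@[68:70]
[71] read 'b'  n3⇒n16 ·f
[72] read 'a'  n16⇒n17

All matches (sorted): [[4,3],[10,3],[11,5],[14,4],[16,5],[18,1],[18,5],[25,2],[30,3],[38,5],[44,3],[49,3],[50,5],[59,0],[63,4],[66,5],[70,0]]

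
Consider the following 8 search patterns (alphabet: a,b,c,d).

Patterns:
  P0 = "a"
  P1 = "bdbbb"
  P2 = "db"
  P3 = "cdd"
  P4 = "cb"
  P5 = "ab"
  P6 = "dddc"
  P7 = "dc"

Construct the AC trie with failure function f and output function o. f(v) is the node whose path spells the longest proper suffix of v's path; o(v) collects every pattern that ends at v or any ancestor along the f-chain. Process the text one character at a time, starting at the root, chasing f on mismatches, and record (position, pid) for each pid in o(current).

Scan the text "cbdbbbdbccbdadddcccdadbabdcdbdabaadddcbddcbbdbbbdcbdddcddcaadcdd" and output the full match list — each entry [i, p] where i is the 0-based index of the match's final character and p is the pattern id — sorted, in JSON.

Construct AC machine:
Trie (insert patterns):
  n0 'ε': a→1 b→2 c→9 d→7
  n1 'a': b→13  ←P0
  n2 'b': d→3
  n3 'bd': b→4
  n4 'bdb': b→5
  n5 'bdbb': b→6
  n6 'bdbbb': ·  ←P1
  n7 'd': b→8 c→17 d→14
  n8 'db': ·  ←P2
  n9 'c': b→12 d→10
  n10 'cd': d→11
  n11 'cdd': ·  ←P3
  n12 'cb': ·  ←P4
  n13 'ab': ·  ←P5
  n14 'dd': d→15
  n15 'ddd': c→16
  n16 'dddc': ·  ←P6
  n17 'dc': ·  ←P7

BFS fail/out derivation:
  n1('a'): parent n0 fail=0; on 'a' 0 → fail=0;  out {0}∪∅={0}
  n2('b'): parent n0 fail=0; on 'b' 0 → fail=0;  out ∅∪∅=∅
  n7('d'): parent n0 fail=0; on 'd' 0 → fail=0;  out ∅∪∅=∅
  n9('c'): parent n0 fail=0; on 'c' 0 → fail=0;  out ∅∪∅=∅
  n3('bd'): parent n2 fail=0; on 'd' 0 → fail=7;  out ∅∪∅=∅
  n8('db'): parent n7 fail=0; on 'b' 0 → fail=2;  out {2}∪∅={2}
  n10('cd'): parent n9 fail=0; on 'd' 0 → fail=7;  out ∅∪∅=∅
  n12('cb'): parent n9 fail=0; on 'b' 0 → fail=2;  out {4}∪∅={4}
  n13('ab'): parent n1 fail=0; on 'b' 0 → fail=2;  out {5}∪∅={5}
  n14('dd'): parent n7 fail=0; on 'd' 0 → fail=7;  out ∅∪∅=∅
  n17('dc'): parent n7 fail=0; on 'c' 0 → fail=9;  out {7}∪∅={7}
  n4('bdb'): parent n3 fail=7; on 'b' 7 → fail=8;  out ∅∪{2}={2}
  n11('cdd'): parent n10 fail=7; on 'd' 7 → fail=14;  out {3}∪∅={3}
  n15('ddd'): parent n14 fail=7; on 'd' 7 → fail=14;  out ∅∪∅=∅
  n5('bdbb'): parent n4 fail=8; on 'b' 8→2→0 → fail=2;  out ∅∪∅=∅
  n16('dddc'): parent n15 fail=14; on 'c' 14→7 → fail=17;  out {6}∪{7}={6,7}
  n6('bdbbb'): parent n5 fail=2; on 'b' 2→0 → fail=2;  out {1}∪∅={1}

Run:
[0] read 'c'  n0⇒n9
[1] read 'b'  n9⇒n12  emit P4@[0:1]
[2] read 'd'  n12⇒n3 (via fail)
[3] read 'b'  n3⇒n4  emit P2@[2:3]
[4] read 'b'  n4⇒n5
[5] read 'b'  n5⇒n6  emit P1@[1:5]
[6] read 'd'  n6⇒n3 (via fail)
[7] read 'b'  n3⇒n4  emit P2@[6:7]
[8] read 'c'  n4⇒n9 (via fail)
[9] read 'c'  n9⇒n9 (via fail)
[10] read 'b'  n9⇒n12  emit P4@[9:10]
[11] read 'd'  n12⇒n3 (via fail)
[12] read 'a'  n3⇒n1 (via fail)  emit P0@[12:12]
[13] read 'd'  n1⇒n7 (via fail)
[14] read 'd'  n7⇒n14
[15] read 'd'  n14⇒n15
[16] read 'c'  n15⇒n16  emit P6@[13:16],P7@[15:16]
[17] read 'c'  n16⇒n9 (via fail)
[18] read 'c'  n9⇒n9 (via fail)
[19] read 'd'  n9⇒n10
[20] read 'a'  n10⇒n1 (via fail)  emit P0@[20:20]
[21] read 'd'  n1⇒n7 (via fail)
[22] read 'b'  n7⇒n8  emit P2@[21:22]
[23] read 'a'  n8⇒n1 (via fail)  emit P0@[23:23]
[24] read 'b'  n1⇒n13  emit P5@[23:24]
[25] read 'd'  n13⇒n3 (via fail)
[26] read 'c'  n3⇒n17 (via fail)  emit P7@[25:26]
[27] read 'd'  n17⇒n10 (via fail)
[28] read 'b'  n10⇒n8 (via fail)  emit P2@[27:28]
[29] read 'd'  n8⇒n3 (via fail)
[30] read 'a'  n3⇒n1 (via fail)  emit P0@[30:30]
[31] read 'b'  n1⇒n13  emit P5@[30:31]
[32] read 'a'  n13⇒n1 (via fail)  emit P0@[32:32]
[33] read 'a'  n1⇒n1 (via fail)  emit P0@[33:33]
[34] read 'd'  n1⇒n7 (via fail)
[35] read 'd'  n7⇒n14
[36] read 'd'  n14⇒n15
[37] read 'c'  n15⇒n16  emit P6@[34:37],P7@[36:37]
[38] read 'b'  n16⇒n12 (via fail)  emit P4@[37:38]
[39] read 'd'  n12⇒n3 (via fail)
[40] read 'd'  n3⇒n14 (via fail)
[41] read 'c'  n14⇒n17 (via fail)  emit P7@[40:41]
[42] read 'b'  n17⇒n12 (via fail)  emit P4@[41:42]
[43] read 'b'  n12⇒n2 (via fail)
[44] read 'd'  n2⇒n3
[45] read 'b'  n3⇒n4  emit P2@[44:45]
[46] read 'b'  n4⇒n5
[47] read 'b'  n5⇒n6  emit P1@[43:47]
[48] read 'd'  n6⇒n3 (via fail)
[49] read 'c'  n3⇒n17 (via fail)  emit P7@[48:49]
[50] read 'b'  n17⇒n12 (via fail)  emit P4@[49:50]
[51] read 'd'  n12⇒n3 (via fail)
[52] read 'd'  n3⇒n14 (via fail)
[53] read 'd'  n14⇒n15
[54] read 'c'  n15⇒n16  emit P6@[51:54],P7@[53:54]
[55] read 'd'  n16⇒n10 (via fail)
[56] read 'd'  n10⇒n11  emit P3@[54:56]
[57] read 'c'  n11⇒n17 (via fail)  emit P7@[56:57]
[58] read 'a'  n17⇒n1 (via fail)  emit P0@[58:58]
[59] read 'a'  n1⇒n1 (via fail)  emit P0@[59:59]
[60] read 'd'  n1⇒n7 (via fail)
[61] read 'c'  n7⇒n17  emit P7@[60:61]
[62] read 'd'  n17⇒n10 (via fail)
[63] read 'd'  n10⇒n11  emit P3@[61:63]

All matches (sorted): [[1,4],[3,2],[5,1],[7,2],[10,4],[12,0],[16,6],[16,7],[20,0],[22,2],[23,0],[24,5],[26,7],[28,2],[30,0],[31,5],[32,0],[33,0],[37,6],[37,7],[38,4],[41,7],[42,4],[45,2],[47,1],[49,7],[50,4],[54,6],[54,7],[56,3],[57,7],[58,0],[59,0],[61,7],[63,3]]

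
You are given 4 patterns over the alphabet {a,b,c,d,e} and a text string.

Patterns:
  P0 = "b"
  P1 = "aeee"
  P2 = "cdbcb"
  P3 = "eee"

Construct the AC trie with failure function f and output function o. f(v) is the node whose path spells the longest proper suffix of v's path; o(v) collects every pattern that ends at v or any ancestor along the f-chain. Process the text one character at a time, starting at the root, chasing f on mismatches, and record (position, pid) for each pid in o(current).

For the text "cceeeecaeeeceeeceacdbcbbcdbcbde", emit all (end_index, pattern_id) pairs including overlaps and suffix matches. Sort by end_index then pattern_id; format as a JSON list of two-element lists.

Build automaton:
Trie (insert patterns):
  0='ε' goto a→2 b→1 c→6 e→11
  1='b' goto ·  [P0 ends]
  2='a' goto e→3
  3='ae' goto e→4
  4='aee' goto e→5
  5='aeee' goto ·  [P1 ends]
  6='c' goto d→7
  7='cd' goto b→8
  8='cdb' goto c→9
  9='cdbc' goto b→10
  10='cdbcb' goto ·  [P2 ends]
  11='e' goto e→12
  12='ee' goto e→13
  13='eee' goto ·  [P3 ends]

Failure links (BFS by depth):
  fail(1) 'b': from fail(0)=0 chase 'b': 0 ⇒ 0;  out={0}∪out(0)={0}
  fail(2) 'a': from fail(0)=0 chase 'a': 0 ⇒ 0;  out=∅∪out(0)=∅
  fail(6) 'c': from fail(0)=0 chase 'c': 0 ⇒ 0;  out=∅∪out(0)=∅
  fail(11) 'e': from fail(0)=0 chase 'e': 0 ⇒ 0;  out=∅∪out(0)=∅
  fail(3) 'ae': from fail(2)=0 chase 'e': 0 ⇒ 11;  out=∅∪out(11)=∅
  fail(7) 'cd': from fail(6)=0 chase 'd': 0 ⇒ 0;  out=∅∪out(0)=∅
  fail(12) 'ee': from fail(11)=0 chase 'e': 0 ⇒ 11;  out=∅∪out(11)=∅
  fail(4) 'aee': from fail(3)=11 chase 'e': 11 ⇒ 12;  out=∅∪out(12)=∅
  fail(8) 'cdb': from fail(7)=0 chase 'b': 0 ⇒ 1;  out=∅∪out(1)={0}
  fail(13) 'eee': from fail(12)=11 chase 'e': 11 ⇒ 12;  out={3}∪out(12)={3}
  fail(5) 'aeee': from fail(4)=12 chase 'e': 12 ⇒ 13;  out={1}∪out(13)={1,3}
  fail(9) 'cdbc': from fail(8)=1 chase 'c': 1→0 ⇒ 6;  out=∅∪out(6)=∅
  fail(10) 'cdbcb': from fail(9)=6 chase 'b': 6→0 ⇒ 1;  out={2}∪out(1)={0,2}

Run:
i=0 'c': node 0→6
i=1 'c': node 6→6 ·f
i=2 'e': node 6→11 ·f
i=3 'e': node 11→12
i=4 'e': node 12→13  → match P3@[2:4]
i=5 'e': node 13→13 ·f  → match P3@[3:5]
i=6 'c': node 13→6 ·f
i=7 'a': node 6→2 ·f
i=8 'e': node 2→3
i=9 'e': node 3→4
i=10 'e': node 4→5  → match P1@[7:10],P3@[8:10]
i=11 'c': node 5→6 ·f
i=12 'e': node 6→11 ·f
i=13 'e': node 11→12
i=14 'e': node 12→13  → match P3@[12:14]
i=15 'c': node 13→6 ·f
i=16 'e': node 6→11 ·f
i=17 'a': node 11→2 ·f
i=18 'c': node 2→6 ·f
i=19 'd': node 6→7
i=20 'b': node 7→8  → match P0@[20:20]
i=21 'c': node 8→9
i=22 'b': node 9→10  → match P0@[22:22],P2@[18:22]
i=23 'b': node 10→1 ·f  → match P0@[23:23]
i=24 'c': node 1→6 ·f
i=25 'd': node 6→7
i=26 'b': node 7→8  → match P0@[26:26]
i=27 'c': node 8→9
i=28 'b': node 9→10  → match P0@[28:28],P2@[24:28]
i=29 'd': node 10→0 ·f
i=30 'e': node 0→11

Result: [[4,3],[5,3],[10,1],[10,3],[14,3],[20,0],[22,0],[22,2],[23,0],[26,0],[28,0],[28,2]]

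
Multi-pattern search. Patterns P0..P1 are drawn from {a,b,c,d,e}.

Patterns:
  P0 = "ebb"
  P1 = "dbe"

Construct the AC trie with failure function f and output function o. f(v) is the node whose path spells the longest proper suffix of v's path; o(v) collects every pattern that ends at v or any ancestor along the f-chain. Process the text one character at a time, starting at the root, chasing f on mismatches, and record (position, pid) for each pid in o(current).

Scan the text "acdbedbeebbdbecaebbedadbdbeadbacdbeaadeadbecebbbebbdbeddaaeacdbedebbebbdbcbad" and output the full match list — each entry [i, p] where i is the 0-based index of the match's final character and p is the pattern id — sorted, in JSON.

Build automaton:
Trie nodes:
  n0 'ε': d→4 e→1
  n1 'e': b→2
  n2 'eb': b→3
  n3 'ebb': ·  ←P0
  n4 'd': b→5
  n5 'db': e→6
  n6 'dbe': ·  ←P1

Failure links (BFS by depth):
  fail(1) 'e': from fail(0)=0 chase 'e': 0 ⇒ 0;  out=∅∪out(0)=∅
  fail(4) 'd': from fail(0)=0 chase 'd': 0 ⇒ 0;  out=∅∪out(0)=∅
  fail(2) 'eb': from fail(1)=0 chase 'b': 0 ⇒ 0;  out=∅∪out(0)=∅
  fail(5) 'db': from fail(4)=0 chase 'b': 0 ⇒ 0;  out=∅∪out(0)=∅
  fail(3) 'ebb': from fail(2)=0 chase 'b': 0 ⇒ 0;  out={0}∪out(0)={0}
  fail(6) 'dbe': from fail(5)=0 chase 'e': 0 ⇒ 1;  out={1}∪out(1)={1}

Scan:
[0] read 'a'  n0⇒n0
[1] read 'c'  n0⇒n0
[2] read 'd'  n0⇒n4
[3] read 'b'  n4⇒n5
[4] read 'e'  n5⇒n6  → match P1@[2:4]
[5] read 'd'  n6⇒n4 ·f
[6] read 'b'  n4⇒n5
[7] read 'e'  n5⇒n6  → match P1@[5:7]
[8] read 'e'  n6⇒n1 ·f
[9] read 'b'  n1⇒n2
[10] read 'b'  n2⇒n3  → match P0@[8:10]
[11] read 'd'  n3⇒n4 ·f
[12] read 'b'  n4⇒n5
[13] read 'e'  n5⇒n6  → match P1@[11:13]
[14] read 'c'  n6⇒n0 ·f
[15] read 'a'  n0⇒n0
[16] read 'e'  n0⇒n1
[17] read 'b'  n1⇒n2
[18] read 'b'  n2⇒n3  → match P0@[16:18]
[19] read 'e'  n3⇒n1 ·f
[20] read 'd'  n1⇒n4 ·f
[21] read 'a'  n4⇒n0 ·f
[22] read 'd'  n0⇒n4
[23] read 'b'  n4⇒n5
[24] read 'd'  n5⇒n4 ·f
[25] read 'b'  n4⇒n5
[26] read 'e'  n5⇒n6  → match P1@[24:26]
[27] read 'a'  n6⇒n0 ·f
[28] read 'd'  n0⇒n4
[29] read 'b'  n4⇒n5
[30] read 'a'  n5⇒n0 ·f
[31] read 'c'  n0⇒n0
[32] read 'd'  n0⇒n4
[33] read 'b'  n4⇒n5
[34] read 'e'  n5⇒n6  → match P1@[32:34]
[35] read 'a'  n6⇒n0 ·f
[36] read 'a'  n0⇒n0
[37] read 'd'  n0⇒n4
[38] read 'e'  n4⇒n1 ·f
[39] read 'a'  n1⇒n0 ·f
[40] read 'd'  n0⇒n4
[41] read 'b'  n4⇒n5
[42] read 'e'  n5⇒n6  → match P1@[40:42]
[43] read 'c'  n6⇒n0 ·f
[44] read 'e'  n0⇒n1
[45] read 'b'  n1⇒n2
[46] read 'b'  n2⇒n3  → match P0@[44:46]
[47] read 'b'  n3⇒n0 ·f
[48] read 'e'  n0⇒n1
[49] read 'b'  n1⇒n2
[50] read 'b'  n2⇒n3  → match P0@[48:50]
[51] read 'd'  n3⇒n4 ·f
[52] read 'b'  n4⇒n5
[53] read 'e'  n5⇒n6  → match P1@[51:53]
[54] read 'd'  n6⇒n4 ·f
[55] read 'd'  n4⇒n4 ·f
[56] read 'a'  n4⇒n0 ·f
[57] read 'a'  n0⇒n0
[58] read 'e'  n0⇒n1
[59] read 'a'  n1⇒n0 ·f
[60] read 'c'  n0⇒n0
[61] read 'd'  n0⇒n4
[62] read 'b'  n4⇒n5
[63] read 'e'  n5⇒n6  → match P1@[61:63]
[64] read 'd'  n6⇒n4 ·f
[65] read 'e'  n4⇒n1 ·f
[66] read 'b'  n1⇒n2
[67] read 'b'  n2⇒n3  → match P0@[65:67]
[68] read 'e'  n3⇒n1 ·f
[69] read 'b'  n1⇒n2
[70] read 'b'  n2⇒n3  → match P0@[68:70]
[71] read 'd'  n3⇒n4 ·f
[72] read 'b'  n4⇒n5
[73] read 'c'  n5⇒n0 ·f
[74] read 'b'  n0⇒n0
[75] read 'a'  n0⇒n0
[76] read 'd'  n0⇒n4

Matches: [[4,1],[7,1],[10,0],[13,1],[18,0],[26,1],[34,1],[42,1],[46,0],[50,0],[53,1],[63,1],[67,0],[70,0]]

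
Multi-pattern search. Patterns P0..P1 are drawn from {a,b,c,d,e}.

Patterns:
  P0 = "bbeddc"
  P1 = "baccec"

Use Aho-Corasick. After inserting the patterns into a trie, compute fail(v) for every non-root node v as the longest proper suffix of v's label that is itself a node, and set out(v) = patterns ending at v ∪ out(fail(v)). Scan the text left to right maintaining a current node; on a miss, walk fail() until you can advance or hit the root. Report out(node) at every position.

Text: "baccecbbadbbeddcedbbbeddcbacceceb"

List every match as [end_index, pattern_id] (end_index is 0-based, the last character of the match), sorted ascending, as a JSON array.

Build automaton:
Trie (insert patterns):
  n0 'ε': b→1
  n1 'b': a→7 b→2
  n2 'bb': e→3
  n3 'bbe': d→4
  n4 'bbed': d→5
  n5 'bbedd': c→6
  n6 'bbeddc': ·  ←P0
  n7 'ba': c→8
  n8 'bac': c→9
  n9 'bacc': e→10
  n10 'bacce': c→11
  n11 'baccec': ·  ←P1

Failure links (BFS by depth):
  fail(1) 'b': from fail(0)=0 chase 'b': 0 ⇒ 0;  out=∅∪out(0)=∅
  fail(2) 'bb': from fail(1)=0 chase 'b': 0 ⇒ 1;  out=∅∪out(1)=∅
  fail(7) 'ba': from fail(1)=0 chase 'a': 0 ⇒ 0;  out=∅∪out(0)=∅
  fail(3) 'bbe': from fail(2)=1 chase 'e': 1→0 ⇒ 0;  out=∅∪out(0)=∅
  fail(8) 'bac': from fail(7)=0 chase 'c': 0 ⇒ 0;  out=∅∪out(0)=∅
  fail(4) 'bbed': from fail(3)=0 chase 'd': 0 ⇒ 0;  out=∅∪out(0)=∅
  fail(9) 'bacc': from fail(8)=0 chase 'c': 0 ⇒ 0;  out=∅∪out(0)=∅
  fail(5) 'bbedd': from fail(4)=0 chase 'd': 0 ⇒ 0;  out=∅∪out(0)=∅
  fail(10) 'bacce': from fail(9)=0 chase 'e': 0 ⇒ 0;  out=∅∪out(0)=∅
  fail(6) 'bbeddc': from fail(5)=0 chase 'c': 0 ⇒ 0;  out={0}∪out(0)={0}
  fail(11) 'baccec': from fail(10)=0 chase 'c': 0 ⇒ 0;  out={1}∪out(0)={1}

Text stream:
pos 0 'b': at 1
pos 1 'a': at 7
pos 2 'c': at 8
pos 3 'c': at 9
pos 4 'e': at 10
pos 5 'c': at 11  ** P1@[0:5]
pos 6 'b': at 1 (via fail)
pos 7 'b': at 2
pos 8 'a': at 7 (via fail)
pos 9 'd': at 0 (via fail)
pos 10 'b': at 1
pos 11 'b': at 2
pos 12 'e': at 3
pos 13 'd': at 4
pos 14 'd': at 5
pos 15 'c': at 6  ** P0@[10:15]
pos 16 'e': at 0 (via fail)
pos 17 'd': at 0
pos 18 'b': at 1
pos 19 'b': at 2
pos 20 'b': at 2 (via fail)
pos 21 'e': at 3
pos 22 'd': at 4
pos 23 'd': at 5
pos 24 'c': at 6  ** P0@[19:24]
pos 25 'b': at 1 (via fail)
pos 26 'a': at 7
pos 27 'c': at 8
pos 28 'c': at 9
pos 29 'e': at 10
pos 30 'c': at 11  ** P1@[25:30]
pos 31 'e': at 0 (via fail)
pos 32 'b': at 1

Matches: [[5,1],[15,0],[24,0],[30,1]]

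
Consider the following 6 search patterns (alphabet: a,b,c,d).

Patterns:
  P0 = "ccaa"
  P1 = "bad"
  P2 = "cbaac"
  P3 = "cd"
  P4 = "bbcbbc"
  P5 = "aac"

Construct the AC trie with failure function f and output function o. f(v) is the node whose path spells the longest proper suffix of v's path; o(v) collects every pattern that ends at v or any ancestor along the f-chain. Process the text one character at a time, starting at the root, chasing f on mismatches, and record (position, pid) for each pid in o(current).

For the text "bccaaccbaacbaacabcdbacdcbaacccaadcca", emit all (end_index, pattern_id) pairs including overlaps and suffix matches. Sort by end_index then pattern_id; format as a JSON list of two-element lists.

Construct AC machine:
Trie (insert patterns):
  0='ε' goto a→18 b→5 c→1
  1='c' goto b→8 c→2 d→12
  2='cc' goto a→3
  3='cca' goto a→4
  4='ccaa' goto ·  ←P0
  5='b' goto a→6 b→13
  6='ba' goto d→7
  7='bad' goto ·  ←P1
  8='cb' goto a→9
  9='cba' goto a→10
  10='cbaa' goto c→11
  11='cbaac' goto ·  ←P2
  12='cd' goto ·  ←P3
  13='bb' goto c→14
  14='bbc' goto b→15
  15='bbcb' goto b→16
  16='bbcbb' goto c→17
  17='bbcbbc' goto ·  ←P4
  18='a' goto a→19
  19='aa' goto c→20
  20='aac' goto ·  ←P5

BFS fail/out derivation:
  n1('c'): parent n0 fail=0; on 'c' 0 → fail=0;  out ∅∪∅=∅
  n5('b'): parent n0 fail=0; on 'b' 0 → fail=0;  out ∅∪∅=∅
  n18('a'): parent n0 fail=0; on 'a' 0 → fail=0;  out ∅∪∅=∅
  n2('cc'): parent n1 fail=0; on 'c' 0 → fail=1;  out ∅∪∅=∅
  n6('ba'): parent n5 fail=0; on 'a' 0 → fail=18;  out ∅∪∅=∅
  n8('cb'): parent n1 fail=0; on 'b' 0 → fail=5;  out ∅∪∅=∅
  n12('cd'): parent n1 fail=0; on 'd' 0 → fail=0;  out {3}∪∅={3}
  n13('bb'): parent n5 fail=0; on 'b' 0 → fail=5;  out ∅∪∅=∅
  n19('aa'): parent n18 fail=0; on 'a' 0 → fail=18;  out ∅∪∅=∅
  n3('cca'): parent n2 fail=1; on 'a' 1→0 → fail=18;  out ∅∪∅=∅
  n7('bad'): parent n6 fail=18; on 'd' 18→0 → fail=0;  out {1}∪∅={1}
  n9('cba'): parent n8 fail=5; on 'a' 5 → fail=6;  out ∅∪∅=∅
  n14('bbc'): parent n13 fail=5; on 'c' 5→0 → fail=1;  out ∅∪∅=∅
  n20('aac'): parent n19 fail=18; on 'c' 18→0 → fail=1;  out {5}∪∅={5}
  n4('ccaa'): parent n3 fail=18; on 'a' 18 → fail=19;  out {0}∪∅={0}
  n10('cbaa'): parent n9 fail=6; on 'a' 6→18 → fail=19;  out ∅∪∅=∅
  n15('bbcb'): parent n14 fail=1; on 'b' 1 → fail=8;  out ∅∪∅=∅
  n11('cbaac'): parent n10 fail=19; on 'c' 19 → fail=20;  out {2}∪{5}={2,5}
  n16('bbcbb'): parent n15 fail=8; on 'b' 8→5 → fail=13;  out ∅∪∅=∅
  n17('bbcbbc'): parent n16 fail=13; on 'c' 13 → fail=14;  out {4}∪∅={4}

Text stream:
pos 0 'b': at 5
pos 1 'c': at 1 (fail-walked)
pos 2 'c': at 2
pos 3 'a': at 3
pos 4 'a': at 4  emit P0@[1:4]
pos 5 'c': at 20 (fail-walked)  emit P5@[3:5]
pos 6 'c': at 2 (fail-walked)
pos 7 'b': at 8 (fail-walked)
pos 8 'a': at 9
pos 9 'a': at 10
pos 10 'c': at 11  emit P2@[6:10],P5@[8:10]
pos 11 'b': at 8 (fail-walked)
pos 12 'a': at 9
pos 13 'a': at 10
pos 14 'c': at 11  emit P2@[10:14],P5@[12:14]
pos 15 'a': at 18 (fail-walked)
pos 16 'b': at 5 (fail-walked)
pos 17 'c': at 1 (fail-walked)
pos 18 'd': at 12  emit P3@[17:18]
pos 19 'b': at 5 (fail-walked)
pos 20 'a': at 6
pos 21 'c': at 1 (fail-walked)
pos 22 'd': at 12  emit P3@[21:22]
pos 23 'c': at 1 (fail-walked)
pos 24 'b': at 8
pos 25 'a': at 9
pos 26 'a': at 10
pos 27 'c': at 11  emit P2@[23:27],P5@[25:27]
pos 28 'c': at 2 (fail-walked)
pos 29 'c': at 2 (fail-walked)
pos 30 'a': at 3
pos 31 'a': at 4  emit P0@[28:31]
pos 32 'd': at 0 (fail-walked)
pos 33 'c': at 1
pos 34 'c': at 2
pos 35 'a': at 3

Matches: [[4,0],[5,5],[10,2],[10,5],[14,2],[14,5],[18,3],[22,3],[27,2],[27,5],[31,0]]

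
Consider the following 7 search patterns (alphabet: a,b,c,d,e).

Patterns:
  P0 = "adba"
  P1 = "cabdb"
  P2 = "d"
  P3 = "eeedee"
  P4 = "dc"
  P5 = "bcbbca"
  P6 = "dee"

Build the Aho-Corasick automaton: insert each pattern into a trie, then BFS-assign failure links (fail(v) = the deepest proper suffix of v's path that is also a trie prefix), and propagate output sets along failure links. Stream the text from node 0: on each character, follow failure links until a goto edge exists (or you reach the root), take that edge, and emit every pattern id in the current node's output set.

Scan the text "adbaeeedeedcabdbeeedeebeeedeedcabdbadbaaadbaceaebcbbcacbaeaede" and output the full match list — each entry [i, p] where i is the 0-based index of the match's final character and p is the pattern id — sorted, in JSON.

Build automaton:
Trie nodes:
  0='ε' goto a→1 b→18 c→5 d→10 e→11
  1='a' goto d→2
  2='ad' goto b→3
  3='adb' goto a→4
  4='adba' goto ·  [P0 ends]
  5='c' goto a→6
  6='ca' goto b→7
  7='cab' goto d→8
  8='cabd' goto b→9
  9='cabdb' goto ·  [P1 ends]
  10='d' goto c→17 e→24  [P2 ends]
  11='e' goto e→12
  12='ee' goto e→13
  13='eee' goto d→14
  14='eeed' goto e→15
  15='eeede' goto e→16
  16='eeedee' goto ·  [P3 ends]
  17='dc' goto ·  [P4 ends]
  18='b' goto c→19
  19='bc' goto b→20
  20='bcb' goto b→21
  21='bcbb' goto c→22
  22='bcbbc' goto a→23
  23='bcbbca' goto ·  [P5 ends]
  24='de' goto e→25
  25='dee' goto ·  [P6 ends]

BFS fail/out derivation:
  n1('a'): parent n0 fail=0; on 'a' 0 → fail=0;  out ∅∪∅=∅
  n5('c'): parent n0 fail=0; on 'c' 0 → fail=0;  out ∅∪∅=∅
  n10('d'): parent n0 fail=0; on 'd' 0 → fail=0;  out {2}∪∅={2}
  n11('e'): parent n0 fail=0; on 'e' 0 → fail=0;  out ∅∪∅=∅
  n18('b'): parent n0 fail=0; on 'b' 0 → fail=0;  out ∅∪∅=∅
  n2('ad'): parent n1 fail=0; on 'd' 0 → fail=10;  out ∅∪{2}={2}
  n6('ca'): parent n5 fail=0; on 'a' 0 → fail=1;  out ∅∪∅=∅
  n12('ee'): parent n11 fail=0; on 'e' 0 → fail=11;  out ∅∪∅=∅
  n17('dc'): parent n10 fail=0; on 'c' 0 → fail=5;  out {4}∪∅={4}
  n19('bc'): parent n18 fail=0; on 'c' 0 → fail=5;  out ∅∪∅=∅
  n24('de'): parent n10 fail=0; on 'e' 0 → fail=11;  out ∅∪∅=∅
  n3('adb'): parent n2 fail=10; on 'b' 10→0 → fail=18;  out ∅∪∅=∅
  n7('cab'): parent n6 fail=1; on 'b' 1→0 → fail=18;  out ∅∪∅=∅
  n13('eee'): parent n12 fail=11; on 'e' 11 → fail=12;  out ∅∪∅=∅
  n20('bcb'): parent n19 fail=5; on 'b' 5→0 → fail=18;  out ∅∪∅=∅
  n25('dee'): parent n24 fail=11; on 'e' 11 → fail=12;  out {6}∪∅={6}
  n4('adba'): parent n3 fail=18; on 'a' 18→0 → fail=1;  out {0}∪∅={0}
  n8('cabd'): parent n7 fail=18; on 'd' 18→0 → fail=10;  out ∅∪{2}={2}
  n14('eeed'): parent n13 fail=12; on 'd' 12→11→0 → fail=10;  out ∅∪{2}={2}
  n21('bcbb'): parent n20 fail=18; on 'b' 18→0 → fail=18;  out ∅∪∅=∅
  n9('cabdb'): parent n8 fail=10; on 'b' 10→0 → fail=18;  out {1}∪∅={1}
  n15('eeede'): parent n14 fail=10; on 'e' 10 → fail=24;  out ∅∪∅=∅
  n22('bcbbc'): parent n21 fail=18; on 'c' 18 → fail=19;  out ∅∪∅=∅
  n16('eeedee'): parent n15 fail=24; on 'e' 24 → fail=25;  out {3}∪{6}={3,6}
  n23('bcbbca'): parent n22 fail=19; on 'a' 19→5 → fail=6;  out {5}∪∅={5}

Text stream:
i=0 'a': node 0→1
i=1 'd': node 1→2  → match P2@[1:1]
i=2 'b': node 2→3
i=3 'a': node 3→4  → match P0@[0:3]
i=4 'e': node 4→11 ·f
i=5 'e': node 11→12
i=6 'e': node 12→13
i=7 'd': node 13→14  → match P2@[7:7]
i=8 'e': node 14→15
i=9 'e': node 15→16  → match P3@[4:9],P6@[7:9]
i=10 'd': node 16→10 ·f  → match P2@[10:10]
i=11 'c': node 10→17  → match P4@[10:11]
i=12 'a': node 17→6 ·f
i=13 'b': node 6→7
i=14 'd': node 7→8  → match P2@[14:14]
i=15 'b': node 8→9  → match P1@[11:15]
i=16 'e': node 9→11 ·f
i=17 'e': node 11→12
i=18 'e': node 12→13
i=19 'd': node 13→14  → match P2@[19:19]
i=20 'e': node 14→15
i=21 'e': node 15→16  → match P3@[16:21],P6@[19:21]
i=22 'b': node 16→18 ·f
i=23 'e': node 18→11 ·f
i=24 'e': node 11→12
i=25 'e': node 12→13
i=26 'd': node 13→14  → match P2@[26:26]
i=27 'e': node 14→15
i=28 'e': node 15→16  → match P3@[23:28],P6@[26:28]
i=29 'd': node 16→10 ·f  → match P2@[29:29]
i=30 'c': node 10→17  → match P4@[29:30]
i=31 'a': node 17→6 ·f
i=32 'b': node 6→7
i=33 'd': node 7→8  → match P2@[33:33]
i=34 'b': node 8→9  → match P1@[30:34]
i=35 'a': node 9→1 ·f
i=36 'd': node 1→2  → match P2@[36:36]
i=37 'b': node 2→3
i=38 'a': node 3→4  → match P0@[35:38]
i=39 'a': node 4→1 ·f
i=40 'a': node 1→1 ·f
i=41 'd': node 1→2  → match P2@[41:41]
i=42 'b': node 2→3
i=43 'a': node 3→4  → match P0@[40:43]
i=44 'c': node 4→5 ·f
i=45 'e': node 5→11 ·f
i=46 'a': node 11→1 ·f
i=47 'e': node 1→11 ·f
i=48 'b': node 11→18 ·f
i=49 'c': node 18→19
i=50 'b': node 19→20
i=51 'b': node 20→21
i=52 'c': node 21→22
i=53 'a': node 22→23  → match P5@[48:53]
i=54 'c': node 23→5 ·f
i=55 'b': node 5→18 ·f
i=56 'a': node 18→1 ·f
i=57 'e': node 1→11 ·f
i=58 'a': node 11→1 ·f
i=59 'e': node 1→11 ·f
i=60 'd': node 11→10 ·f  → match P2@[60:60]
i=61 'e': node 10→24

Result: [[1,2],[3,0],[7,2],[9,3],[9,6],[10,2],[11,4],[14,2],[15,1],[19,2],[21,3],[21,6],[26,2],[28,3],[28,6],[29,2],[30,4],[33,2],[34,1],[36,2],[38,0],[41,2],[43,0],[53,5],[60,2]]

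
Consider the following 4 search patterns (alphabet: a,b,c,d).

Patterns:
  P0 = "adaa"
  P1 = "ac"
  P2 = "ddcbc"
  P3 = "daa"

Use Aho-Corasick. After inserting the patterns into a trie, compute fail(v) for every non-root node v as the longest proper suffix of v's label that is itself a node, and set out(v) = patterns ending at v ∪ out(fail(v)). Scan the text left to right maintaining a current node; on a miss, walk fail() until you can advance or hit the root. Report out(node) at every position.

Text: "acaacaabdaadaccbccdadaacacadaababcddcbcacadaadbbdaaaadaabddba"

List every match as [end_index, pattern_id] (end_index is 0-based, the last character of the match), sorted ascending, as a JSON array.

Construct AC machine:
Trie (insert patterns):
  n0 'ε': a→1 d→6
  n1 'a': c→5 d→2
  n2 'ad': a→3
  n3 'ada': a→4
  n4 'adaa': ·  [P0 ends]
  n5 'ac': ·  [P1 ends]
  n6 'd': a→11 d→7
  n7 'dd': c→8
  n8 'ddc': b→9
  n9 'ddcb': c→10
  n10 'ddcbc': ·  [P2 ends]
  n11 'da': a→12
  n12 'daa': ·  [P3 ends]

Failure links (BFS by depth):
  n1('a'): parent n0 fail=0; on 'a' 0 → fail=0;  out ∅∪∅=∅
  n6('d'): parent n0 fail=0; on 'd' 0 → fail=0;  out ∅∪∅=∅
  n2('ad'): parent n1 fail=0; on 'd' 0 → fail=6;  out ∅∪∅=∅
  n5('ac'): parent n1 fail=0; on 'c' 0 → fail=0;  out {1}∪∅={1}
  n7('dd'): parent n6 fail=0; on 'd' 0 → fail=6;  out ∅∪∅=∅
  n11('da'): parent n6 fail=0; on 'a' 0 → fail=1;  out ∅∪∅=∅
  n3('ada'): parent n2 fail=6; on 'a' 6 → fail=11;  out ∅∪∅=∅
  n8('ddc'): parent n7 fail=6; on 'c' 6→0 → fail=0;  out ∅∪∅=∅
  n12('daa'): parent n11 fail=1; on 'a' 1→0 → fail=1;  out {3}∪∅={3}
  n4('adaa'): parent n3 fail=11; on 'a' 11 → fail=12;  out {0}∪{3}={0,3}
  n9('ddcb'): parent n8 fail=0; on 'b' 0 → fail=0;  out ∅∪∅=∅
  n10('ddcbc'): parent n9 fail=0; on 'c' 0 → fail=0;  out {2}∪∅={2}

Scan:
i=0 'a': node 0→1
i=1 'c': node 1→5  → match P1@[0:1]
i=2 'a': node 5→1 (via fail)
i=3 'a': node 1→1 (via fail)
i=4 'c': node 1→5  → match P1@[3:4]
i=5 'a': node 5→1 (via fail)
i=6 'a': node 1→1 (via fail)
i=7 'b': node 1→0 (via fail)
i=8 'd': node 0→6
i=9 'a': node 6→11
i=10 'a': node 11→12  → match P3@[8:10]
i=11 'd': node 12→2 (via fail)
i=12 'a': node 2→3
i=13 'c': node 3→5 (via fail)  → match P1@[12:13]
i=14 'c': node 5→0 (via fail)
i=15 'b': node 0→0
i=16 'c': node 0→0
i=17 'c': node 0→0
i=18 'd': node 0→6
i=19 'a': node 6→11
i=20 'd': node 11→2 (via fail)
i=21 'a': node 2→3
i=22 'a': node 3→4  → match P0@[19:22],P3@[20:22]
i=23 'c': node 4→5 (via fail)  → match P1@[22:23]
i=24 'a': node 5→1 (via fail)
i=25 'c': node 1→5  → match P1@[24:25]
i=26 'a': node 5→1 (via fail)
i=27 'd': node 1→2
i=28 'a': node 2→3
i=29 'a': node 3→4  → match P0@[26:29],P3@[27:29]
i=30 'b': node 4→0 (via fail)
i=31 'a': node 0→1
i=32 'b': node 1→0 (via fail)
i=33 'c': node 0→0
i=34 'd': node 0→6
i=35 'd': node 6→7
i=36 'c': node 7→8
i=37 'b': node 8→9
i=38 'c': node 9→10  → match P2@[34:38]
i=39 'a': node 10→1 (via fail)
i=40 'c': node 1→5  → match P1@[39:40]
i=41 'a': node 5→1 (via fail)
i=42 'd': node 1→2
i=43 'a': node 2→3
i=44 'a': node 3→4  → match P0@[41:44],P3@[42:44]
i=45 'd': node 4→2 (via fail)
i=46 'b': node 2→0 (via fail)
i=47 'b': node 0→0
i=48 'd': node 0→6
i=49 'a': node 6→11
i=50 'a': node 11→12  → match P3@[48:50]
i=51 'a': node 12→1 (via fail)
i=52 'a': node 1→1 (via fail)
i=53 'd': node 1→2
i=54 'a': node 2→3
i=55 'a': node 3→4  → match P0@[52:55],P3@[53:55]
i=56 'b': node 4→0 (via fail)
i=57 'd': node 0→6
i=58 'd': node 6→7
i=59 'b': node 7→0 (via fail)
i=60 'a': node 0→1

Matches: [[1,1],[4,1],[10,3],[13,1],[22,0],[22,3],[23,1],[25,1],[29,0],[29,3],[38,2],[40,1],[44,0],[44,3],[50,3],[55,0],[55,3]]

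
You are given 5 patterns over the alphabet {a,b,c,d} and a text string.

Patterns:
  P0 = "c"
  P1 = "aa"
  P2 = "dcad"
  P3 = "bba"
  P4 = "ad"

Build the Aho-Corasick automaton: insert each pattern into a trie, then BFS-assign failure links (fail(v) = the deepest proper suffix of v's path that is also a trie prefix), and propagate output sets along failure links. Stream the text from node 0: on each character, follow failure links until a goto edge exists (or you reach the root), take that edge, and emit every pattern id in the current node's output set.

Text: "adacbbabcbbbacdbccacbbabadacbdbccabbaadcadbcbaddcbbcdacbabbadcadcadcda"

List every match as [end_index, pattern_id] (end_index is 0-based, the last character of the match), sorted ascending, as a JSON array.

Build automaton:
Trie (insert patterns):
  0='ε' goto a→2 b→8 c→1 d→4
  1='c' goto ·  ←P0
  2='a' goto a→3 d→11
  3='aa' goto ·  ←P1
  4='d' goto c→5
  5='dc' goto a→6
  6='dca' goto d→7
  7='dcad' goto ·  ←P2
  8='b' goto b→9
  9='bb' goto a→10
  10='bba' goto ·  ←P3
  11='ad' goto ·  ←P4

BFS fail/out derivation:
  n1('c'): parent n0 fail=0; on 'c' 0 → fail=0;  out {0}∪∅={0}
  n2('a'): parent n0 fail=0; on 'a' 0 → fail=0;  out ∅∪∅=∅
  n4('d'): parent n0 fail=0; on 'd' 0 → fail=0;  out ∅∪∅=∅
  n8('b'): parent n0 fail=0; on 'b' 0 → fail=0;  out ∅∪∅=∅
  n3('aa'): parent n2 fail=0; on 'a' 0 → fail=2;  out {1}∪∅={1}
  n5('dc'): parent n4 fail=0; on 'c' 0 → fail=1;  out ∅∪{0}={0}
  n9('bb'): parent n8 fail=0; on 'b' 0 → fail=8;  out ∅∪∅=∅
  n11('ad'): parent n2 fail=0; on 'd' 0 → fail=4;  out {4}∪∅={4}
  n6('dca'): parent n5 fail=1; on 'a' 1→0 → fail=2;  out ∅∪∅=∅
  n10('bba'): parent n9 fail=8; on 'a' 8→0 → fail=2;  out {3}∪∅={3}
  n7('dcad'): parent n6 fail=2; on 'd' 2 → fail=11;  out {2}∪{4}={2,4}

Run:
i=0 'a': node 0→2
i=1 'd': node 2→11  ** P4@[0:1]
i=2 'a': node 11→2 (via fail)
i=3 'c': node 2→1 (via fail)  ** P0@[3:3]
i=4 'b': node 1→8 (via fail)
i=5 'b': node 8→9
i=6 'a': node 9→10  ** P3@[4:6]
i=7 'b': node 10→8 (via fail)
i=8 'c': node 8→1 (via fail)  ** P0@[8:8]
i=9 'b': node 1→8 (via fail)
i=10 'b': node 8→9
i=11 'b': node 9→9 (via fail)
i=12 'a': node 9→10  ** P3@[10:12]
i=13 'c': node 10→1 (via fail)  ** P0@[13:13]
i=14 'd': node 1→4 (via fail)
i=15 'b': node 4→8 (via fail)
i=16 'c': node 8→1 (via fail)  ** P0@[16:16]
i=17 'c': node 1→1 (via fail)  ** P0@[17:17]
i=18 'a': node 1→2 (via fail)
i=19 'c': node 2→1 (via fail)  ** P0@[19:19]
i=20 'b': node 1→8 (via fail)
i=21 'b': node 8→9
i=22 'a': node 9→10  ** P3@[20:22]
i=23 'b': node 10→8 (via fail)
i=24 'a': node 8→2 (via fail)
i=25 'd': node 2→11  ** P4@[24:25]
i=26 'a': node 11→2 (via fail)
i=27 'c': node 2→1 (via fail)  ** P0@[27:27]
i=28 'b': node 1→8 (via fail)
i=29 'd': node 8→4 (via fail)
i=30 'b': node 4→8 (via fail)
i=31 'c': node 8→1 (via fail)  ** P0@[31:31]
i=32 'c': node 1→1 (via fail)  ** P0@[32:32]
i=33 'a': node 1→2 (via fail)
i=34 'b': node 2→8 (via fail)
i=35 'b': node 8→9
i=36 'a': node 9→10  ** P3@[34:36]
i=37 'a': node 10→3 (via fail)  ** P1@[36:37]
i=38 'd': node 3→11 (via fail)  ** P4@[37:38]
i=39 'c': node 11→5 (via fail)  ** P0@[39:39]
i=40 'a': node 5→6
i=41 'd': node 6→7  ** P2@[38:41],P4@[40:41]
i=42 'b': node 7→8 (via fail)
i=43 'c': node 8→1 (via fail)  ** P0@[43:43]
i=44 'b': node 1→8 (via fail)
i=45 'a': node 8→2 (via fail)
i=46 'd': node 2→11  ** P4@[45:46]
i=47 'd': node 11→4 (via fail)
i=48 'c': node 4→5  ** P0@[48:48]
i=49 'b': node 5→8 (via fail)
i=50 'b': node 8→9
i=51 'c': node 9→1 (via fail)  ** P0@[51:51]
i=52 'd': node 1→4 (via fail)
i=53 'a': node 4→2 (via fail)
i=54 'c': node 2→1 (via fail)  ** P0@[54:54]
i=55 'b': node 1→8 (via fail)
i=56 'a': node 8→2 (via fail)
i=57 'b': node 2→8 (via fail)
i=58 'b': node 8→9
i=59 'a': node 9→10  ** P3@[57:59]
i=60 'd': node 10→11 (via fail)  ** P4@[59:60]
i=61 'c': node 11→5 (via fail)  ** P0@[61:61]
i=62 'a': node 5→6
i=63 'd': node 6→7  ** P2@[60:63],P4@[62:63]
i=64 'c': node 7→5 (via fail)  ** P0@[64:64]
i=65 'a': node 5→6
i=66 'd': node 6→7  ** P2@[63:66],P4@[65:66]
i=67 'c': node 7→5 (via fail)  ** P0@[67:67]
i=68 'd': node 5→4 (via fail)
i=69 'a': node 4→2 (via fail)

All matches (sorted): [[1,4],[3,0],[6,3],[8,0],[12,3],[13,0],[16,0],[17,0],[19,0],[22,3],[25,4],[27,0],[31,0],[32,0],[36,3],[37,1],[38,4],[39,0],[41,2],[41,4],[43,0],[46,4],[48,0],[51,0],[54,0],[59,3],[60,4],[61,0],[63,2],[63,4],[64,0],[66,2],[66,4],[67,0]]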